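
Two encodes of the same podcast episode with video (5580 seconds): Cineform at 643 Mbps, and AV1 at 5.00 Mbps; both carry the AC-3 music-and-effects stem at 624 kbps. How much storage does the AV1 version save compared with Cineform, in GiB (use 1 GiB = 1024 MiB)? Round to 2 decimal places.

Audio: 624 kbps = 0.624 Mbps.
Cineform: 643.624 Mbps × 5580 s = 3591421.9 Mb = 418.097 GiB.
AV1: 5.624 Mbps × 5580 s = 31381.9 Mb = 3.653 GiB.
Saving: 418.097 − 3.653 = 414.443 GiB.

414.44 GiB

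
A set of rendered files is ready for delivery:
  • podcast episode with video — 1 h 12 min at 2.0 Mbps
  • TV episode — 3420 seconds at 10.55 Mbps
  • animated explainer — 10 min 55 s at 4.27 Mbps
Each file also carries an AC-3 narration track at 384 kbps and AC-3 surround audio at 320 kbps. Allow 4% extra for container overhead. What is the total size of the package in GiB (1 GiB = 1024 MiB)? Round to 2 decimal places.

6.47 GiB

Audio total: 384 + 320 = 704 kbps = 0.704 Mbps.
podcast episode with video: 2.704 Mbps × 4320 s × 1.04 = 12148.5 Mb
TV episode: 11.254 Mbps × 3420 s × 1.04 = 40028.2 Mb
animated explainer: 4.974 Mbps × 655 s × 1.04 = 3388.3 Mb
Total: 55565.0 Mb = 6945.6 MB.
= 6.469 GiB.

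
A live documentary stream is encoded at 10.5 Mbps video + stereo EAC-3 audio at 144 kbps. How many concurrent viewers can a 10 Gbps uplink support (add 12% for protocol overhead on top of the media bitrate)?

838

Audio: 144 kbps = 0.144 Mbps.
Per-viewer media rate: 10.644 Mbps.
On the wire with 12% overhead: 11.921 Mbps.
10 Gbps = 10,000 Mbps; 10,000 / 11.921 = 838.84 → 838 viewers.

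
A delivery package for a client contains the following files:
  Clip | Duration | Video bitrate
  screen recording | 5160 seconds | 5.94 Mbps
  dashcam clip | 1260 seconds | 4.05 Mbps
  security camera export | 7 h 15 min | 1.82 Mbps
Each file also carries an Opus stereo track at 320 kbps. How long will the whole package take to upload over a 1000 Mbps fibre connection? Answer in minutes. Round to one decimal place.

1.6 minutes

Audio: 320 kbps = 0.320 Mbps.
screen recording: 6.260 Mbps × 5160 s = 32301.6 Mb
dashcam clip: 4.370 Mbps × 1260 s = 5506.2 Mb
security camera export: 2.140 Mbps × 26100 s = 55854.0 Mb
Total: 93661.8 Mb = 11707.7 MB.
At 1000 Mbps: 93661.8 / 1000 = 94 s ≈ 1.56 minutes.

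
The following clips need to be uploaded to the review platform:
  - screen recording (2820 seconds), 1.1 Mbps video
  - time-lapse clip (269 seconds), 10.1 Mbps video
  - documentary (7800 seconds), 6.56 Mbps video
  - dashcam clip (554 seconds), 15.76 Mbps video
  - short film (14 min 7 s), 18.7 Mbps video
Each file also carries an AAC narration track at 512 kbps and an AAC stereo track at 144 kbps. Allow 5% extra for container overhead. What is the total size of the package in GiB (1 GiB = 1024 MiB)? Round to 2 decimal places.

10.95 GiB

Audio total: 512 + 144 = 656 kbps = 0.656 Mbps.
screen recording: 1.756 Mbps × 2820 s × 1.05 = 5199.5 Mb
time-lapse clip: 10.756 Mbps × 269 s × 1.05 = 3038.0 Mb
documentary: 7.216 Mbps × 7800 s × 1.05 = 59099.0 Mb
dashcam clip: 16.416 Mbps × 554 s × 1.05 = 9549.2 Mb
short film: 19.356 Mbps × 847 s × 1.05 = 17214.3 Mb
Total: 94100.0 Mb = 11762.5 MB.
= 10.95 GiB.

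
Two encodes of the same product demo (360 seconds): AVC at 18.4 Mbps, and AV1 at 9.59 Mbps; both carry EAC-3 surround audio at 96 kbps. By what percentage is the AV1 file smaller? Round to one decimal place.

Audio: 96 kbps = 0.096 Mbps.
AVC: 18.496 Mbps × 360 s = 6658.6 Mb = 0.775 GiB.
AV1: 9.686 Mbps × 360 s = 3487.0 Mb = 0.406 GiB.
Reduction: (1 − 0.406/0.775) × 100 = 47.63%.

47.6%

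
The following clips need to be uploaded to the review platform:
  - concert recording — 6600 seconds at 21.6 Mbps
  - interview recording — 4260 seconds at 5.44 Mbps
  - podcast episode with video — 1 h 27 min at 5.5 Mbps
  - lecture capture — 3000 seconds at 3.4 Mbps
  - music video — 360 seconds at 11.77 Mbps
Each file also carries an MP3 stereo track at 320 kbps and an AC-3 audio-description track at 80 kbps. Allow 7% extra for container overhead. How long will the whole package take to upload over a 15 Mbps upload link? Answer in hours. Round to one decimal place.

4.3 hours

Audio total: 320 + 80 = 400 kbps = 0.400 Mbps.
concert recording: 22.000 Mbps × 6600 s × 1.07 = 155364.0 Mb
interview recording: 5.840 Mbps × 4260 s × 1.07 = 26619.9 Mb
podcast episode with video: 5.900 Mbps × 5220 s × 1.07 = 32953.9 Mb
lecture capture: 3.800 Mbps × 3000 s × 1.07 = 12198.0 Mb
music video: 12.170 Mbps × 360 s × 1.07 = 4687.9 Mb
Total: 231823.6 Mb = 28978.0 MB.
At 15 Mbps: 231823.6 / 15 = 15455 s ≈ 4.29 hours.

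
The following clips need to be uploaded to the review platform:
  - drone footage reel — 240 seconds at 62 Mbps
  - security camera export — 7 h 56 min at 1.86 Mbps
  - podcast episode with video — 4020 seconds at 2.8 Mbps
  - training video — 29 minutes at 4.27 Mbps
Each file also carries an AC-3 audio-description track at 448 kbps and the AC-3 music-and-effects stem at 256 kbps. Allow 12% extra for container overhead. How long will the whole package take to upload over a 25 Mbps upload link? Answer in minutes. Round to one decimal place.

Audio total: 448 + 256 = 704 kbps = 0.704 Mbps.
drone footage reel: 62.704 Mbps × 240 s × 1.12 = 16854.8 Mb
security camera export: 2.564 Mbps × 28560 s × 1.12 = 82015.2 Mb
podcast episode with video: 3.504 Mbps × 4020 s × 1.12 = 15776.4 Mb
training video: 4.974 Mbps × 1740 s × 1.12 = 9693.3 Mb
Total: 124339.8 Mb = 15542.5 MB.
At 25 Mbps: 124339.8 / 25 = 4974 s ≈ 82.9 minutes.

82.9 minutes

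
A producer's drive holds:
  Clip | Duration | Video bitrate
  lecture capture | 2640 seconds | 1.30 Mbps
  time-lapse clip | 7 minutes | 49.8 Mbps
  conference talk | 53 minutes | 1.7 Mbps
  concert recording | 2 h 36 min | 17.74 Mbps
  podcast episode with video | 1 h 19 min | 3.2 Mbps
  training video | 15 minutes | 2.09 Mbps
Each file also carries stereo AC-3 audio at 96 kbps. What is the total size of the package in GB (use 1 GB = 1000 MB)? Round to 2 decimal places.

26.86 GB

Audio: 96 kbps = 0.096 Mbps.
lecture capture: 1.396 Mbps × 2640 s = 3685.4 Mb
time-lapse clip: 49.896 Mbps × 420 s = 20956.3 Mb
conference talk: 1.796 Mbps × 3180 s = 5711.3 Mb
concert recording: 17.836 Mbps × 9360 s = 166945.0 Mb
podcast episode with video: 3.296 Mbps × 4740 s = 15623.0 Mb
training video: 2.186 Mbps × 900 s = 1967.4 Mb
Total: 214888.4 Mb = 26861.1 MB.
= 26.86 GB.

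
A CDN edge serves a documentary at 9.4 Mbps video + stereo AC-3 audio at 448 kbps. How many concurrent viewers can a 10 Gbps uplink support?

1015

Audio: 448 kbps = 0.448 Mbps.
Per-viewer media rate: 9.848 Mbps.
10 Gbps = 10,000 Mbps; 10,000 / 9.848 = 1015.43 → 1015 viewers.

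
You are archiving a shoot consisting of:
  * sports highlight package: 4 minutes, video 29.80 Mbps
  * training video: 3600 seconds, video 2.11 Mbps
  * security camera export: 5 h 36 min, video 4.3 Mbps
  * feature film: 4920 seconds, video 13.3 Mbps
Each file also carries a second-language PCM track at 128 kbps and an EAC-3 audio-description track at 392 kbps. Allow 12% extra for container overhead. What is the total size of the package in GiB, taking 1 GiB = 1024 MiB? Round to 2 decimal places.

Audio total: 128 + 392 = 520 kbps = 0.520 Mbps.
sports highlight package: 30.320 Mbps × 240 s × 1.12 = 8150.0 Mb
training video: 2.630 Mbps × 3600 s × 1.12 = 10604.2 Mb
security camera export: 4.820 Mbps × 20160 s × 1.12 = 108831.7 Mb
feature film: 13.820 Mbps × 4920 s × 1.12 = 76153.7 Mb
Total: 203739.6 Mb = 25467.5 MB.
= 23.72 GiB.

23.72 GiB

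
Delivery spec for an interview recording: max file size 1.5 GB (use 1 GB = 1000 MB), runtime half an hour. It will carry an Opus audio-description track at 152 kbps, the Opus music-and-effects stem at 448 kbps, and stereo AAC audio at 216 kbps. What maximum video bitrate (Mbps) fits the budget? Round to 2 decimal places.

5.85 Mbps

Budget: 1.5 GB = 12000.0 Mb.
30 min = 1800 s
Total bitrate budget: 12000.0 Mb / 1800 s = 6.667 Mbps.
Audio total: 152 + 448 + 216 = 816 kbps = 0.816 Mbps.
Video: 6.667 − 0.816 = 5.851 Mbps.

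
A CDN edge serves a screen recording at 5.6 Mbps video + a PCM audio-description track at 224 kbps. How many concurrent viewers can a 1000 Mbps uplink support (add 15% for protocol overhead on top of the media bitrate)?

Audio: 224 kbps = 0.224 Mbps.
Per-viewer media rate: 5.824 Mbps.
On the wire with 15% overhead: 6.698 Mbps.
1000 Mbps = 1,000 Mbps; 1,000 / 6.698 = 149.31 → 149 viewers.

149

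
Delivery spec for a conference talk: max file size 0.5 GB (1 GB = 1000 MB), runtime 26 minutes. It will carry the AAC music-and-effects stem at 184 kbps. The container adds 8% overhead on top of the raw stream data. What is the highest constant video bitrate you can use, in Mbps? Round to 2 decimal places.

2.19 Mbps

Budget: 0.5 GB = 4000.0 Mb.
Stream payload after overhead: 4000.0 / 1.08 = 3703.7 Mb.
26 min = 1560 s
Total bitrate budget: 3703.7 Mb / 1560 s = 2.374 Mbps.
Audio: 184 kbps = 0.184 Mbps.
Video: 2.374 − 0.184 = 2.190 Mbps.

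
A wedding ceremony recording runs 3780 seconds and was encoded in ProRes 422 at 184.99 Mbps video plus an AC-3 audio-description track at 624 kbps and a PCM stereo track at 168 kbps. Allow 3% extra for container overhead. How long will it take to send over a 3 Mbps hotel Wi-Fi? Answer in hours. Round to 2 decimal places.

66.97 hours

Audio total: 624 + 168 = 792 kbps = 0.792 Mbps.
Total bitrate: 185.782 Mbps.
File: 185.782 Mbps × 3780 s = 702256.0 Mb.
With 3% container overhead: ×1.03. → 723323.6 Mb.
At 3 Mbps: 723323.6 / 3 = 241107.9 s ≈ 67 hours.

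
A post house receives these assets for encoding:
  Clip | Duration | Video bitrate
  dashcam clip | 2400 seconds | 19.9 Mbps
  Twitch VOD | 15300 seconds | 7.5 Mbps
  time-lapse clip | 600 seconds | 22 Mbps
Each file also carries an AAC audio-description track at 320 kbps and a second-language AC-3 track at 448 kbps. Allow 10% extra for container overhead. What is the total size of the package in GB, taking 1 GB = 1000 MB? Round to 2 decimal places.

26.09 GB

Audio total: 320 + 448 = 768 kbps = 0.768 Mbps.
dashcam clip: 20.668 Mbps × 2400 s × 1.10 = 54563.5 Mb
Twitch VOD: 8.268 Mbps × 15300 s × 1.10 = 139150.4 Mb
time-lapse clip: 22.768 Mbps × 600 s × 1.10 = 15026.9 Mb
Total: 208740.8 Mb = 26092.6 MB.
= 26.09 GB.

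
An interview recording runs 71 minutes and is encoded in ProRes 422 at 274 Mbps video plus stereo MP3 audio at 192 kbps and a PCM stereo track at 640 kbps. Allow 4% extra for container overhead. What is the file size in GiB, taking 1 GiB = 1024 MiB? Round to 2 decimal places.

71 min = 4260 s
Audio total: 192 + 640 = 832 kbps = 0.832 Mbps.
Total bitrate: 274 + 0.832 = 274.832 Mbps.
Stream data: 274.832 Mbps × 4260 s = 1170784.3 Mb.
With 4% container overhead: ×1.04.
1,217,616 Mb = 152,201,961,600 bytes ÷ 1,073,741,824 = 141.7 GiB.

141.75 GiB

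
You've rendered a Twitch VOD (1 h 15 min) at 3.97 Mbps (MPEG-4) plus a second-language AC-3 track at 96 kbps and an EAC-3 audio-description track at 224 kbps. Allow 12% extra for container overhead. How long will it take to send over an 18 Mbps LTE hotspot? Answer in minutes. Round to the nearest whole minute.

1 h 15 min = 75 min = 4500 s
Audio total: 96 + 224 = 320 kbps = 0.320 Mbps.
Total bitrate: 4.290 Mbps.
File: 4.290 Mbps × 4500 s = 19305.0 Mb.
With 12% container overhead: ×1.12. → 21621.6 Mb.
At 18 Mbps: 21621.6 / 18 = 1201.2 s ≈ 20 minutes.

20 minutes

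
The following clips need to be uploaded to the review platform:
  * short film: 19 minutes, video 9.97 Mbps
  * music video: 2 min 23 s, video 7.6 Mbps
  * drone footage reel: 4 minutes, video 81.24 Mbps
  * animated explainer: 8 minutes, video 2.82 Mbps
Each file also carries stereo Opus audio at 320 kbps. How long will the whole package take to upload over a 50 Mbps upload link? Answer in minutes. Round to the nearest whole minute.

Audio: 320 kbps = 0.320 Mbps.
short film: 10.290 Mbps × 1140 s = 11730.6 Mb
music video: 7.920 Mbps × 143 s = 1132.6 Mb
drone footage reel: 81.560 Mbps × 240 s = 19574.4 Mb
animated explainer: 3.140 Mbps × 480 s = 1507.2 Mb
Total: 33944.8 Mb = 4243.1 MB.
At 50 Mbps: 33944.8 / 50 = 679 s ≈ 11.3 minutes.

11 minutes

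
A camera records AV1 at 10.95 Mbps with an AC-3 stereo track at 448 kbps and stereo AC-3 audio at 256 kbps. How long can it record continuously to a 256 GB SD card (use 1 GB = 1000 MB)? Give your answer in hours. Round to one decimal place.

48.8 hours

Audio total: 448 + 256 = 704 kbps = 0.704 Mbps.
Total bitrate: 10.95 + 0.704 = 11.654 Mbps.
Capacity: 256 GB = 2,048,000 Mb.
Recording time: 2,048,000 / 11.654 = 175,734 s ≈ 48.8 hours.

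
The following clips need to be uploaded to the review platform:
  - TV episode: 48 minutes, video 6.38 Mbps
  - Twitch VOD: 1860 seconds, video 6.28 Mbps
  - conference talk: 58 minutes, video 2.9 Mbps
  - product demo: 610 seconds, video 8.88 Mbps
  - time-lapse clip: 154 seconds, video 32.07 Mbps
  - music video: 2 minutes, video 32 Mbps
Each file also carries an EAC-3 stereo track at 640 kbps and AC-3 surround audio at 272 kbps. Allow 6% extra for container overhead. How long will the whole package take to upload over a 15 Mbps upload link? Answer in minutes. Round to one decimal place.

Audio total: 640 + 272 = 912 kbps = 0.912 Mbps.
TV episode: 7.292 Mbps × 2880 s × 1.06 = 22261.0 Mb
Twitch VOD: 7.192 Mbps × 1860 s × 1.06 = 14179.7 Mb
conference talk: 3.812 Mbps × 3480 s × 1.06 = 14061.7 Mb
product demo: 9.792 Mbps × 610 s × 1.06 = 6331.5 Mb
time-lapse clip: 32.982 Mbps × 154 s × 1.06 = 5384.0 Mb
music video: 32.912 Mbps × 120 s × 1.06 = 4186.4 Mb
Total: 66404.4 Mb = 8300.5 MB.
At 15 Mbps: 66404.4 / 15 = 4427 s ≈ 73.8 minutes.

73.8 minutes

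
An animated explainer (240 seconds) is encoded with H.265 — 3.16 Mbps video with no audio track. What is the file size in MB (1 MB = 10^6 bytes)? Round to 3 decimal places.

94.800 MB

Total bitrate: 3.16 Mbps.
Stream data: 3.160 Mbps × 240 s = 758.4 Mb.
758.4 Mb ÷ 8 = 94.80 MB → 94.80 MB.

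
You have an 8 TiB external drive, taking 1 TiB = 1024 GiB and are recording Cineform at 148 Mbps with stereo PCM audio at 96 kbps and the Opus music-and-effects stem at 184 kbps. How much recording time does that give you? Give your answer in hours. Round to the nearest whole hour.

Audio total: 96 + 184 = 280 kbps = 0.280 Mbps.
Total bitrate: 148 + 0.280 = 148.280 Mbps.
Capacity: 8 TiB = 70,368,744 Mb.
Recording time: 70,368,744 / 148.280 = 474,567 s ≈ 132 hours.

132 hours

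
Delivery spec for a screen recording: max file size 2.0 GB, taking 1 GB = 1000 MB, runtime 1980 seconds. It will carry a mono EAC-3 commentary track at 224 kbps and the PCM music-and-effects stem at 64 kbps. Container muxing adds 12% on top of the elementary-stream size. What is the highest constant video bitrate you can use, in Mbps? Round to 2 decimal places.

6.93 Mbps

Budget: 2.0 GB = 16000.0 Mb.
Stream payload after overhead: 16000.0 / 1.12 = 14285.7 Mb.
Total bitrate budget: 14285.7 Mb / 1980 s = 7.215 Mbps.
Audio total: 224 + 64 = 288 kbps = 0.288 Mbps.
Video: 7.215 − 0.288 = 6.927 Mbps.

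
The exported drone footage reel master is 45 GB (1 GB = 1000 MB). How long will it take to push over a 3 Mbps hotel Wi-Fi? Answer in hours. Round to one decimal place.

File: 45 GB = 360000.0 Mb.
At 3 Mbps: 360000.0 / 3 = 120000.0 s ≈ 33.3 hours.

33.3 hours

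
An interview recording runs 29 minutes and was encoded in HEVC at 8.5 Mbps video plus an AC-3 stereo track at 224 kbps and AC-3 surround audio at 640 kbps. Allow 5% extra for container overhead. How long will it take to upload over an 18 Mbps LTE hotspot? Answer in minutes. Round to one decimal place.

15.8 minutes

29 min = 1740 s
Audio total: 224 + 640 = 864 kbps = 0.864 Mbps.
Total bitrate: 9.364 Mbps.
File: 9.364 Mbps × 1740 s = 16293.4 Mb.
With 5% container overhead: ×1.05. → 17108.0 Mb.
At 18 Mbps: 17108.0 / 18 = 950.4 s ≈ 15.8 minutes.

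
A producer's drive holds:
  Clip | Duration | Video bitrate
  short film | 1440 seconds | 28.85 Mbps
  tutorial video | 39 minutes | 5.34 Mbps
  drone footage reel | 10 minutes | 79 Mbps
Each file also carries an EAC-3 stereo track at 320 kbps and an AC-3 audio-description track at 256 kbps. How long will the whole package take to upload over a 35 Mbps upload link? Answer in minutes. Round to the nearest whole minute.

Audio total: 320 + 256 = 576 kbps = 0.576 Mbps.
short film: 29.426 Mbps × 1440 s = 42373.4 Mb
tutorial video: 5.916 Mbps × 2340 s = 13843.4 Mb
drone footage reel: 79.576 Mbps × 600 s = 47745.6 Mb
Total: 103962.5 Mb = 12995.3 MB.
At 35 Mbps: 103962.5 / 35 = 2970 s ≈ 49.5 minutes.

50 minutes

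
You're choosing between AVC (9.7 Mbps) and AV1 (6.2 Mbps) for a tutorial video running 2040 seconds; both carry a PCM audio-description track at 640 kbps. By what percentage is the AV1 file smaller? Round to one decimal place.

33.8%

Audio: 640 kbps = 0.640 Mbps.
AVC: 10.340 Mbps × 2040 s = 21093.6 Mb = 2.637 GB.
AV1: 6.840 Mbps × 2040 s = 13953.6 Mb = 1.744 GB.
Reduction: (1 − 1.744/2.637) × 100 = 33.85%.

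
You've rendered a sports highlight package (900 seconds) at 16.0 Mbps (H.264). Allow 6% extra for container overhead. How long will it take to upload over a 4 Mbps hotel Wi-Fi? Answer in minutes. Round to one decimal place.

File: 16.000 Mbps × 900 s = 14400.0 Mb.
With 6% container overhead: ×1.06. → 15264.0 Mb.
At 4 Mbps: 15264.0 / 4 = 3816.0 s ≈ 63.6 minutes.

63.6 minutes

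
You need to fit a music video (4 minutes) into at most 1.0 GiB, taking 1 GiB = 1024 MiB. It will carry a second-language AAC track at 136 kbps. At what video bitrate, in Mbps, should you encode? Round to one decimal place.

Budget: 1.0 GiB = 8589.9 Mb.
4 min = 240 s
Total bitrate budget: 8589.9 Mb / 240 s = 35.791 Mbps.
Audio: 136 kbps = 0.136 Mbps.
Video: 35.791 − 0.136 = 35.655 Mbps.

35.7 Mbps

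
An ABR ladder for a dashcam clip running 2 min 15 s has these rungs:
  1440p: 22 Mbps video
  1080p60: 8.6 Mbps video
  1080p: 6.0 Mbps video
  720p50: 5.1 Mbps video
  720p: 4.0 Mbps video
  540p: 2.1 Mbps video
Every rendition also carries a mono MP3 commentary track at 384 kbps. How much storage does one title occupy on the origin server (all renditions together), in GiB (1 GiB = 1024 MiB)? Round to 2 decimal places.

0.79 GiB

2 min 15 s = 135 s
Audio: 384 kbps = 0.384 Mbps.
Sum of rendition bitrates: (22+0.384) + (8.6+0.384) + (6.0+0.384) + (5.1+0.384) + (4.0+0.384) + (2.1+0.384) = 50.104 Mbps.
× 135 s = 6,764 Mb = 845.5 MB = 0.7874 GiB.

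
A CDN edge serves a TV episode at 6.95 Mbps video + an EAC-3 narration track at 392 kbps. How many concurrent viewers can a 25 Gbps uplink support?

3405

Audio: 392 kbps = 0.392 Mbps.
Per-viewer media rate: 7.342 Mbps.
25 Gbps = 25,000 Mbps; 25,000 / 7.342 = 3405.07 → 3405 viewers.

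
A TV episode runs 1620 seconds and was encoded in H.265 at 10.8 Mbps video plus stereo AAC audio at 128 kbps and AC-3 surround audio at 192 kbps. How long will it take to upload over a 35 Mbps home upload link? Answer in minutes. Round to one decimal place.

Audio total: 128 + 192 = 320 kbps = 0.320 Mbps.
Total bitrate: 11.120 Mbps.
File: 11.120 Mbps × 1620 s = 18014.4 Mb.
At 35 Mbps: 18014.4 / 35 = 514.7 s ≈ 8.58 minutes.

8.6 minutes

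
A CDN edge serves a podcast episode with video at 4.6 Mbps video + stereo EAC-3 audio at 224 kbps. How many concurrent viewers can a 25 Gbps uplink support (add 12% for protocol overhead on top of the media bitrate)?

Audio: 224 kbps = 0.224 Mbps.
Per-viewer media rate: 4.824 Mbps.
On the wire with 12% overhead: 5.403 Mbps.
25 Gbps = 25,000 Mbps; 25,000 / 5.403 = 4627.16 → 4627 viewers.

4627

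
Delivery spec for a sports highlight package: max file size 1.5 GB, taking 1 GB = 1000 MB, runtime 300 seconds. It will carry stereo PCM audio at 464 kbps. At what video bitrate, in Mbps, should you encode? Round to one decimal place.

39.5 Mbps

Budget: 1.5 GB = 12000.0 Mb.
Total bitrate budget: 12000.0 Mb / 300 s = 40.000 Mbps.
Audio: 464 kbps = 0.464 Mbps.
Video: 40.000 − 0.464 = 39.536 Mbps.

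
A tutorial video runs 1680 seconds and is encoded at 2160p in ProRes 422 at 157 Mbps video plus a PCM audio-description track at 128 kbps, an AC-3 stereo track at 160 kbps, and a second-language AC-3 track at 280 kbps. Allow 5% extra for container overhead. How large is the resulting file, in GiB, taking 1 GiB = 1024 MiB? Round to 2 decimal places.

Audio total: 128 + 160 + 280 = 568 kbps = 0.568 Mbps.
Total bitrate: 157 + 0.568 = 157.568 Mbps.
Stream data: 157.568 Mbps × 1680 s = 264714.2 Mb.
With 5% container overhead: ×1.05.
277,950 Mb = 34,743,744,000 bytes ÷ 1,073,741,824 = 32.36 GiB.

32.36 GiB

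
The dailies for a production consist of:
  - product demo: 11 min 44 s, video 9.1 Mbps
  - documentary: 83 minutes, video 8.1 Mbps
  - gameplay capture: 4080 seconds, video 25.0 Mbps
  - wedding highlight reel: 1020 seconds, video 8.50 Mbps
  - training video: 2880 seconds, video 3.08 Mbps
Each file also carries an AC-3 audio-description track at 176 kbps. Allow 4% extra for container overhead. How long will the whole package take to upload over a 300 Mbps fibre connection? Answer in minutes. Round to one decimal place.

9.7 minutes

Audio: 176 kbps = 0.176 Mbps.
product demo: 9.276 Mbps × 704 s × 1.04 = 6791.5 Mb
documentary: 8.276 Mbps × 4980 s × 1.04 = 42863.1 Mb
gameplay capture: 25.176 Mbps × 4080 s × 1.04 = 106826.8 Mb
wedding highlight reel: 8.676 Mbps × 1020 s × 1.04 = 9203.5 Mb
training video: 3.256 Mbps × 2880 s × 1.04 = 9752.4 Mb
Total: 175437.3 Mb = 21929.7 MB.
At 300 Mbps: 175437.3 / 300 = 585 s ≈ 9.75 minutes.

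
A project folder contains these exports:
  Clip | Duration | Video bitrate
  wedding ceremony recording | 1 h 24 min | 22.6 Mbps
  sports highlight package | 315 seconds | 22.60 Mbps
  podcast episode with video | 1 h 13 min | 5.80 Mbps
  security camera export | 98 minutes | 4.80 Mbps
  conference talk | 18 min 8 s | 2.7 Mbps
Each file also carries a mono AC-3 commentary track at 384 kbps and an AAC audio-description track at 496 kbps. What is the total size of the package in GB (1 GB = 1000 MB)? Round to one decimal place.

Audio total: 384 + 496 = 880 kbps = 0.880 Mbps.
wedding ceremony recording: 23.480 Mbps × 5040 s = 118339.2 Mb
sports highlight package: 23.480 Mbps × 315 s = 7396.2 Mb
podcast episode with video: 6.680 Mbps × 4380 s = 29258.4 Mb
security camera export: 5.680 Mbps × 5880 s = 33398.4 Mb
conference talk: 3.580 Mbps × 1088 s = 3895.0 Mb
Total: 192287.2 Mb = 24035.9 MB.
= 24.04 GB.

24.0 GB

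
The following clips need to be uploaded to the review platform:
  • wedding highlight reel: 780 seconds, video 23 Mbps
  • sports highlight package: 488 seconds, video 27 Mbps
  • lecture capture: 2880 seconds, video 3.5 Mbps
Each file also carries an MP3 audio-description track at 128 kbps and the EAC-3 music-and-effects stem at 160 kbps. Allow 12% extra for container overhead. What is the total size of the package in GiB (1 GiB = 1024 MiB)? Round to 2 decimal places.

Audio total: 128 + 160 = 288 kbps = 0.288 Mbps.
wedding highlight reel: 23.288 Mbps × 780 s × 1.12 = 20344.4 Mb
sports highlight package: 27.288 Mbps × 488 s × 1.12 = 14914.5 Mb
lecture capture: 3.788 Mbps × 2880 s × 1.12 = 12218.6 Mb
Total: 47477.5 Mb = 5934.7 MB.
= 5.527 GiB.

5.53 GiB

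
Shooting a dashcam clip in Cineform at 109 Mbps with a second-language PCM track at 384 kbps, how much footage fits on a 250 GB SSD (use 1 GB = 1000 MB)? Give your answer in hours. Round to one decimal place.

Audio: 384 kbps = 0.384 Mbps.
Total bitrate: 109 + 0.384 = 109.384 Mbps.
Capacity: 250 GB = 2,000,000 Mb.
Recording time: 2,000,000 / 109.384 = 18,284 s ≈ 5.08 hours.

5.1 hours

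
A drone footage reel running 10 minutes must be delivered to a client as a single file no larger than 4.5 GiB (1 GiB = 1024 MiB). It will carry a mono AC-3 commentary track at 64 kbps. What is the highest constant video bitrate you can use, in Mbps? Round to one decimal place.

64.4 Mbps

Budget: 4.5 GiB = 38654.7 Mb.
10 min = 600 s
Total bitrate budget: 38654.7 Mb / 600 s = 64.425 Mbps.
Audio: 64 kbps = 0.064 Mbps.
Video: 64.425 − 0.064 = 64.361 Mbps.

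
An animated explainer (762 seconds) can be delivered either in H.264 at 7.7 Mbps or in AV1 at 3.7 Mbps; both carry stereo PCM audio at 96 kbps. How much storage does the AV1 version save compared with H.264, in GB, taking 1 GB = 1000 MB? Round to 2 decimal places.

0.38 GB

Audio: 96 kbps = 0.096 Mbps.
H.264: 7.796 Mbps × 762 s = 5940.6 Mb = 0.743 GB.
AV1: 3.796 Mbps × 762 s = 2892.6 Mb = 0.362 GB.
Saving: 0.743 − 0.362 = 0.381 GB.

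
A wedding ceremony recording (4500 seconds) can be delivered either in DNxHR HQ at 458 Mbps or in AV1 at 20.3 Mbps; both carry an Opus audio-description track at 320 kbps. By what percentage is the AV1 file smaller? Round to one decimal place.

Audio: 320 kbps = 0.320 Mbps.
DNxHR HQ: 458.320 Mbps × 4500 s = 2062440.0 Mb = 257.805 GB.
AV1: 20.620 Mbps × 4500 s = 92790.0 Mb = 11.599 GB.
Reduction: (1 − 11.599/257.805) × 100 = 95.50%.

95.5%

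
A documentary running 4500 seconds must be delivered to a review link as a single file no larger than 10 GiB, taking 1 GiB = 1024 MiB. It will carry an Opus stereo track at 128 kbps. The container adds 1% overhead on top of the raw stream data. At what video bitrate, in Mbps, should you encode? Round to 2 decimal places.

18.77 Mbps

Budget: 10 GiB = 85899.3 Mb.
Stream payload after overhead: 85899.3 / 1.01 = 85048.9 Mb.
Total bitrate budget: 85048.9 Mb / 4500 s = 18.900 Mbps.
Audio: 128 kbps = 0.128 Mbps.
Video: 18.900 − 0.128 = 18.772 Mbps.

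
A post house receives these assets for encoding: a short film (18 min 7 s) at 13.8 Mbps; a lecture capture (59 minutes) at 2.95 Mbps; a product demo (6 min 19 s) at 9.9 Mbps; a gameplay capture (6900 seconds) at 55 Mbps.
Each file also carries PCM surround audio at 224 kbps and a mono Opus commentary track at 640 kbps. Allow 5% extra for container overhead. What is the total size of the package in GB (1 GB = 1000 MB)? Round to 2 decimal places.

54.99 GB

Audio total: 224 + 640 = 864 kbps = 0.864 Mbps.
short film: 14.664 Mbps × 1087 s × 1.05 = 16736.8 Mb
lecture capture: 3.814 Mbps × 3540 s × 1.05 = 14176.6 Mb
product demo: 10.764 Mbps × 379 s × 1.05 = 4283.5 Mb
gameplay capture: 55.864 Mbps × 6900 s × 1.05 = 404734.7 Mb
Total: 439931.6 Mb = 54991.5 MB.
= 54.99 GB.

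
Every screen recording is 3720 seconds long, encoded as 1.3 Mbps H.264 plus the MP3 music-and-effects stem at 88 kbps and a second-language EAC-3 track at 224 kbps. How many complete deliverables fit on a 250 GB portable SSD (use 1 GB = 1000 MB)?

333

Audio total: 88 + 224 = 312 kbps = 0.312 Mbps.
Total bitrate: 1.612 Mbps.
Per item: 1.612 Mbps × 3720 s = 5,997 Mb = 749.6 MB.
Capacity: 250 GB = 2,000,000 Mb; 333.52 items → 333 complete.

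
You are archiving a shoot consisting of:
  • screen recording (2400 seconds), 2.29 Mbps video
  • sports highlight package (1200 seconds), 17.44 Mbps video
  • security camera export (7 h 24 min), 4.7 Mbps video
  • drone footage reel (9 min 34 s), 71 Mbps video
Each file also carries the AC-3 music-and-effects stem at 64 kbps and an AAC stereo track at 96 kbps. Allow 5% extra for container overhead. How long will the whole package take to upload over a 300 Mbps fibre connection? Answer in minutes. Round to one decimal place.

11.5 minutes

Audio total: 64 + 96 = 160 kbps = 0.160 Mbps.
screen recording: 2.450 Mbps × 2400 s × 1.05 = 6174.0 Mb
sports highlight package: 17.600 Mbps × 1200 s × 1.05 = 22176.0 Mb
security camera export: 4.860 Mbps × 26640 s × 1.05 = 135943.9 Mb
drone footage reel: 71.160 Mbps × 574 s × 1.05 = 42888.1 Mb
Total: 207182.1 Mb = 25897.8 MB.
At 300 Mbps: 207182.1 / 300 = 691 s ≈ 11.5 minutes.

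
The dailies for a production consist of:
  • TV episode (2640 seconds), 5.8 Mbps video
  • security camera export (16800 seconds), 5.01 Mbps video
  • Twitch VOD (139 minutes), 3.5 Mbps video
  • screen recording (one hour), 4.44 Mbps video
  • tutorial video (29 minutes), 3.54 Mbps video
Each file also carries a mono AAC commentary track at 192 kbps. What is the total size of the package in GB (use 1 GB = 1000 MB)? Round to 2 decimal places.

19.65 GB

Audio: 192 kbps = 0.192 Mbps.
TV episode: 5.992 Mbps × 2640 s = 15818.9 Mb
security camera export: 5.202 Mbps × 16800 s = 87393.6 Mb
Twitch VOD: 3.692 Mbps × 8340 s = 30791.3 Mb
screen recording: 4.632 Mbps × 3600 s = 16675.2 Mb
tutorial video: 3.732 Mbps × 1740 s = 6493.7 Mb
Total: 157172.6 Mb = 19646.6 MB.
= 19.65 GB.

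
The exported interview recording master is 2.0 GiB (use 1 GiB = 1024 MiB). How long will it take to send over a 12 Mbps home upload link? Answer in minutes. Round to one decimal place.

File: 2.0 GiB = 17179.9 Mb.
At 12 Mbps: 17179.9 / 12 = 1431.7 s ≈ 23.9 minutes.

23.9 minutes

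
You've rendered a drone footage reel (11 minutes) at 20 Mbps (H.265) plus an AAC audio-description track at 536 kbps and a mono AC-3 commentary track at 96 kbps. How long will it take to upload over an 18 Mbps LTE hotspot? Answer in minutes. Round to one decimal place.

12.6 minutes

11 min = 660 s
Audio total: 536 + 96 = 632 kbps = 0.632 Mbps.
Total bitrate: 20.632 Mbps.
File: 20.632 Mbps × 660 s = 13617.1 Mb.
At 18 Mbps: 13617.1 / 18 = 756.5 s ≈ 12.6 minutes.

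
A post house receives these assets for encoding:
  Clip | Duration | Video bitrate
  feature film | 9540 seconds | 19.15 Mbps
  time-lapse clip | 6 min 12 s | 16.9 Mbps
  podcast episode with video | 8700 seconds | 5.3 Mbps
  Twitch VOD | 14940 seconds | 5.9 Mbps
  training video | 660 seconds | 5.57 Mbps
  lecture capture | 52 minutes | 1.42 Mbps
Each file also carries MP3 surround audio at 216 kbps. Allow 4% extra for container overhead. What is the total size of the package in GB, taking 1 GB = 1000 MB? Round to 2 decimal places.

44.12 GB

Audio: 216 kbps = 0.216 Mbps.
feature film: 19.366 Mbps × 9540 s × 1.04 = 192141.7 Mb
time-lapse clip: 17.116 Mbps × 372 s × 1.04 = 6621.8 Mb
podcast episode with video: 5.516 Mbps × 8700 s × 1.04 = 49908.8 Mb
Twitch VOD: 6.116 Mbps × 14940 s × 1.04 = 95028.0 Mb
training video: 5.786 Mbps × 660 s × 1.04 = 3971.5 Mb
lecture capture: 1.636 Mbps × 3120 s × 1.04 = 5308.5 Mb
Total: 352980.3 Mb = 44122.5 MB.
= 44.12 GB.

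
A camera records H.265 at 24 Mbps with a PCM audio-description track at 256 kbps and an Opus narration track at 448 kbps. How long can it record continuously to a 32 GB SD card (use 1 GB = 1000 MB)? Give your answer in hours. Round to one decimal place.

Audio total: 256 + 448 = 704 kbps = 0.704 Mbps.
Total bitrate: 24 + 0.704 = 24.704 Mbps.
Capacity: 32 GB = 256,000 Mb.
Recording time: 256,000 / 24.704 = 10,363 s ≈ 2.88 hours.

2.9 hours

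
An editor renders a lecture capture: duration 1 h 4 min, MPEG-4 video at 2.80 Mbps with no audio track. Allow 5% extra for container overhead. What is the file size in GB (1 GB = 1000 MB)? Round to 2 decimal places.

1 h 4 min = 64 min = 3840 s
Total bitrate: 2.80 Mbps.
Stream data: 2.800 Mbps × 3840 s = 10752.0 Mb.
With 5% container overhead: ×1.05.
11,290 Mb ÷ 8 = 1,411 MB → 1.411 GB.

1.41 GB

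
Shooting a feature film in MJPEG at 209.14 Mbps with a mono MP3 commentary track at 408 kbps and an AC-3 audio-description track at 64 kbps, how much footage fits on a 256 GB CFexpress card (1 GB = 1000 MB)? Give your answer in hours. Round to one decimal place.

2.7 hours

Audio total: 408 + 64 = 472 kbps = 0.472 Mbps.
Total bitrate: 209.14 + 0.472 = 209.612 Mbps.
Capacity: 256 GB = 2,048,000 Mb.
Recording time: 2,048,000 / 209.612 = 9,770 s ≈ 2.71 hours.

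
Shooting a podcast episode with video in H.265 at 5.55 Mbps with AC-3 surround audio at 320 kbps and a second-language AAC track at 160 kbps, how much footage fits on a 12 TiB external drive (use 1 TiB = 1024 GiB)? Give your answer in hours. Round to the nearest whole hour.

4862 hours

Audio total: 320 + 160 = 480 kbps = 0.480 Mbps.
Total bitrate: 5.55 + 0.480 = 6.030 Mbps.
Capacity: 12 TiB = 105,553,116 Mb.
Recording time: 105,553,116 / 6.030 = 17,504,663 s ≈ 4,862 hours.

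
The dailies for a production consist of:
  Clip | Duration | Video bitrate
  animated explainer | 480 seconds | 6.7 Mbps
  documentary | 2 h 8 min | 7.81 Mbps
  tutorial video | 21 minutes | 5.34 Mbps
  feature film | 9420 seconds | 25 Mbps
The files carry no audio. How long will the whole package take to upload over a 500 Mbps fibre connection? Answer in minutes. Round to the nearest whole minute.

animated explainer: 6.700 Mbps × 480 s = 3216.0 Mb
documentary: 7.810 Mbps × 7680 s = 59980.8 Mb
tutorial video: 5.340 Mbps × 1260 s = 6728.4 Mb
feature film: 25.000 Mbps × 9420 s = 235500.0 Mb
Total: 305425.2 Mb = 38178.2 MB.
At 500 Mbps: 305425.2 / 500 = 611 s ≈ 10.2 minutes.

10 minutes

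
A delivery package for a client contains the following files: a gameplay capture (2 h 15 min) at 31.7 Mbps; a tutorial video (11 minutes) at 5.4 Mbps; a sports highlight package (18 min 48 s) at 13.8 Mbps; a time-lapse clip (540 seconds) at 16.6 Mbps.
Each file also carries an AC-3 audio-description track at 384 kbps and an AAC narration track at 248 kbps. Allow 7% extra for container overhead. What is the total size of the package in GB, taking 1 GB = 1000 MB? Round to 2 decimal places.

38.98 GB

Audio total: 384 + 248 = 632 kbps = 0.632 Mbps.
gameplay capture: 32.332 Mbps × 8100 s × 1.07 = 280221.4 Mb
tutorial video: 6.032 Mbps × 660 s × 1.07 = 4259.8 Mb
sports highlight package: 14.432 Mbps × 1128 s × 1.07 = 17418.8 Mb
time-lapse clip: 17.232 Mbps × 540 s × 1.07 = 9956.6 Mb
Total: 311856.7 Mb = 38982.1 MB.
= 38.98 GB.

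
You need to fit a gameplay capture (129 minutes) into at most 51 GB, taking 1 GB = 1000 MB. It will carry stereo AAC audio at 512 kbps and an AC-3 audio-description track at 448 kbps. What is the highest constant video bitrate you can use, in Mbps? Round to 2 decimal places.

Budget: 51 GB = 408000.0 Mb.
129 min = 7740 s
Total bitrate budget: 408000.0 Mb / 7740 s = 52.713 Mbps.
Audio total: 512 + 448 = 960 kbps = 0.960 Mbps.
Video: 52.713 − 0.960 = 51.753 Mbps.

51.75 Mbps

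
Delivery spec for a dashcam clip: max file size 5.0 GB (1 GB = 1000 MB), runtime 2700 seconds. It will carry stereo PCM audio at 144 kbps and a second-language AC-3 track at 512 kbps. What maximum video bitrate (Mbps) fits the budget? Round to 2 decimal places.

14.16 Mbps

Budget: 5.0 GB = 40000.0 Mb.
Total bitrate budget: 40000.0 Mb / 2700 s = 14.815 Mbps.
Audio total: 144 + 512 = 656 kbps = 0.656 Mbps.
Video: 14.815 − 0.656 = 14.159 Mbps.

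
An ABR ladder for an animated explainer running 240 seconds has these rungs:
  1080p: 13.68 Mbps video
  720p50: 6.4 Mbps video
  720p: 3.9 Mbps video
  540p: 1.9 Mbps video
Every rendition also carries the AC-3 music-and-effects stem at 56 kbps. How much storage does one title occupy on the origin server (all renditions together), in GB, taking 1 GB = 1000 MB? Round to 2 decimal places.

0.78 GB

Audio: 56 kbps = 0.056 Mbps.
Sum of rendition bitrates: (13.68+0.056) + (6.4+0.056) + (3.9+0.056) + (1.9+0.056) = 26.104 Mbps.
× 240 s = 6,265 Mb = 783.1 MB = 0.7831 GB.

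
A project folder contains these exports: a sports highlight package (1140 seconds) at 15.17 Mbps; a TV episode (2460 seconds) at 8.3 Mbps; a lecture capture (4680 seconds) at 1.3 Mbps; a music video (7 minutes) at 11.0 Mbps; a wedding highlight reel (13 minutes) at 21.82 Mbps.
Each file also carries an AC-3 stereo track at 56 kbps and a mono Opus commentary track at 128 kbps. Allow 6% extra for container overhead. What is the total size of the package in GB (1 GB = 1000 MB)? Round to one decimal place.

Audio total: 56 + 128 = 184 kbps = 0.184 Mbps.
sports highlight package: 15.354 Mbps × 1140 s × 1.06 = 18553.8 Mb
TV episode: 8.484 Mbps × 2460 s × 1.06 = 22122.9 Mb
lecture capture: 1.484 Mbps × 4680 s × 1.06 = 7361.8 Mb
music video: 11.184 Mbps × 420 s × 1.06 = 4979.1 Mb
wedding highlight reel: 22.004 Mbps × 780 s × 1.06 = 18192.9 Mb
Total: 71210.5 Mb = 8901.3 MB.
= 8.901 GB.

8.9 GB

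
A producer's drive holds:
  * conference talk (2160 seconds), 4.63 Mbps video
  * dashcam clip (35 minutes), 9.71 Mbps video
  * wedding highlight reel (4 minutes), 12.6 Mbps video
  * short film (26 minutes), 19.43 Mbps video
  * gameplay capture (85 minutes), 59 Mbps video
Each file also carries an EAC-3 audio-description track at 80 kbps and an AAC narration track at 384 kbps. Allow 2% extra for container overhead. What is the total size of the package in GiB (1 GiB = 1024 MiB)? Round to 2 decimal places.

43.91 GiB

Audio total: 80 + 384 = 464 kbps = 0.464 Mbps.
conference talk: 5.094 Mbps × 2160 s × 1.02 = 11223.1 Mb
dashcam clip: 10.174 Mbps × 2100 s × 1.02 = 21792.7 Mb
wedding highlight reel: 13.064 Mbps × 240 s × 1.02 = 3198.1 Mb
short film: 19.894 Mbps × 1560 s × 1.02 = 31655.3 Mb
gameplay capture: 59.464 Mbps × 5100 s × 1.02 = 309331.7 Mb
Total: 377200.9 Mb = 47150.1 MB.
= 43.91 GiB.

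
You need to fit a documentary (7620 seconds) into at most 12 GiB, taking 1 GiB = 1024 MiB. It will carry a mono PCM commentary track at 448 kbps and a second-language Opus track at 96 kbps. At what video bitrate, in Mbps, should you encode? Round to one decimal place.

13.0 Mbps

Budget: 12 GiB = 103079.2 Mb.
Total bitrate budget: 103079.2 Mb / 7620 s = 13.527 Mbps.
Audio total: 448 + 96 = 544 kbps = 0.544 Mbps.
Video: 13.527 − 0.544 = 12.983 Mbps.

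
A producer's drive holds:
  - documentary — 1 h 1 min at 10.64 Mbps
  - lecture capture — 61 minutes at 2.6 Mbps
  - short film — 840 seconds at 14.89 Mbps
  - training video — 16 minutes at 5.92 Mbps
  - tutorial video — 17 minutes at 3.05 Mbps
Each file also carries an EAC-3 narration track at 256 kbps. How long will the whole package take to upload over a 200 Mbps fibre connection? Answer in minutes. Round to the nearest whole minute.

Audio: 256 kbps = 0.256 Mbps.
documentary: 10.896 Mbps × 3660 s = 39879.4 Mb
lecture capture: 2.856 Mbps × 3660 s = 10453.0 Mb
short film: 15.146 Mbps × 840 s = 12722.6 Mb
training video: 6.176 Mbps × 960 s = 5929.0 Mb
tutorial video: 3.306 Mbps × 1020 s = 3372.1 Mb
Total: 72356.0 Mb = 9044.5 MB.
At 200 Mbps: 72356.0 / 200 = 362 s ≈ 6.03 minutes.

6 minutes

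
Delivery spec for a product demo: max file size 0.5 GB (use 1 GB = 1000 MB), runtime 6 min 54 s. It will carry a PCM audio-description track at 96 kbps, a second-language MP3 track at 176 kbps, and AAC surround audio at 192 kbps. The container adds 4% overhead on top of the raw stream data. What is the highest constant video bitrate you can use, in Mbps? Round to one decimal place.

8.8 Mbps

Budget: 0.5 GB = 4000.0 Mb.
Stream payload after overhead: 4000.0 / 1.04 = 3846.2 Mb.
6 min 54 s = 414 s
Total bitrate budget: 3846.2 Mb / 414 s = 9.290 Mbps.
Audio total: 96 + 176 + 192 = 464 kbps = 0.464 Mbps.
Video: 9.290 − 0.464 = 8.826 Mbps.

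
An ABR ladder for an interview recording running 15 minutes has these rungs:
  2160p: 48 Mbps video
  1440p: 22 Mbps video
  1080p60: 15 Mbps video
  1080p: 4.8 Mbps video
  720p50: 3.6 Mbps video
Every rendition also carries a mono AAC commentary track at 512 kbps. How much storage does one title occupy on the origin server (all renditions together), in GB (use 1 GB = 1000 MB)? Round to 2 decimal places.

15 min = 900 s
Audio: 512 kbps = 0.512 Mbps.
Sum of rendition bitrates: (48+0.512) + (22+0.512) + (15+0.512) + (4.8+0.512) + (3.6+0.512) = 95.960 Mbps.
× 900 s = 86,364 Mb = 10,796 MB = 10.80 GB.

10.80 GB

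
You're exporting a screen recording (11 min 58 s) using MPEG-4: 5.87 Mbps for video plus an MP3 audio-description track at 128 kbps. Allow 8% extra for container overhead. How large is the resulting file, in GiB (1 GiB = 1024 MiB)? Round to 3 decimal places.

11 min 58 s = 718 s
Audio: 128 kbps = 0.128 Mbps.
Total bitrate: 5.87 + 0.128 = 5.998 Mbps.
Stream data: 5.998 Mbps × 718 s = 4306.6 Mb.
With 8% container overhead: ×1.08.
4,651 Mb = 581,386,140 bytes ÷ 1,073,741,824 = 0.5415 GiB.

0.541 GiB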